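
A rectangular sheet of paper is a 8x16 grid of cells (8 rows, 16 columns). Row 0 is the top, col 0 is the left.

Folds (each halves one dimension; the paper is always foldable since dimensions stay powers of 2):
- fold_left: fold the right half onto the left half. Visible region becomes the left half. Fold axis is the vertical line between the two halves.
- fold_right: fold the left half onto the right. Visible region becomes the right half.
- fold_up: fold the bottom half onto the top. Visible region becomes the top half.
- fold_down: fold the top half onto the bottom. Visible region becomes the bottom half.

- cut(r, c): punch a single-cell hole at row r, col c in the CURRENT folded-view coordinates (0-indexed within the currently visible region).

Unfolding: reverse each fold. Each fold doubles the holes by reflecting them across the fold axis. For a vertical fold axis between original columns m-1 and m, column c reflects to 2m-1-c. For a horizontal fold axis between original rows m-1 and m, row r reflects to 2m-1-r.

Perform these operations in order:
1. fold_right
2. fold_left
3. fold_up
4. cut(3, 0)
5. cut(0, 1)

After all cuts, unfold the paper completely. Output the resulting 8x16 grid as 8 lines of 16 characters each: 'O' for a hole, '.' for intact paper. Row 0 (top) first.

Answer: .O....O..O....O.
................
................
O......OO......O
O......OO......O
................
................
.O....O..O....O.

Derivation:
Op 1 fold_right: fold axis v@8; visible region now rows[0,8) x cols[8,16) = 8x8
Op 2 fold_left: fold axis v@12; visible region now rows[0,8) x cols[8,12) = 8x4
Op 3 fold_up: fold axis h@4; visible region now rows[0,4) x cols[8,12) = 4x4
Op 4 cut(3, 0): punch at orig (3,8); cuts so far [(3, 8)]; region rows[0,4) x cols[8,12) = 4x4
Op 5 cut(0, 1): punch at orig (0,9); cuts so far [(0, 9), (3, 8)]; region rows[0,4) x cols[8,12) = 4x4
Unfold 1 (reflect across h@4): 4 holes -> [(0, 9), (3, 8), (4, 8), (7, 9)]
Unfold 2 (reflect across v@12): 8 holes -> [(0, 9), (0, 14), (3, 8), (3, 15), (4, 8), (4, 15), (7, 9), (7, 14)]
Unfold 3 (reflect across v@8): 16 holes -> [(0, 1), (0, 6), (0, 9), (0, 14), (3, 0), (3, 7), (3, 8), (3, 15), (4, 0), (4, 7), (4, 8), (4, 15), (7, 1), (7, 6), (7, 9), (7, 14)]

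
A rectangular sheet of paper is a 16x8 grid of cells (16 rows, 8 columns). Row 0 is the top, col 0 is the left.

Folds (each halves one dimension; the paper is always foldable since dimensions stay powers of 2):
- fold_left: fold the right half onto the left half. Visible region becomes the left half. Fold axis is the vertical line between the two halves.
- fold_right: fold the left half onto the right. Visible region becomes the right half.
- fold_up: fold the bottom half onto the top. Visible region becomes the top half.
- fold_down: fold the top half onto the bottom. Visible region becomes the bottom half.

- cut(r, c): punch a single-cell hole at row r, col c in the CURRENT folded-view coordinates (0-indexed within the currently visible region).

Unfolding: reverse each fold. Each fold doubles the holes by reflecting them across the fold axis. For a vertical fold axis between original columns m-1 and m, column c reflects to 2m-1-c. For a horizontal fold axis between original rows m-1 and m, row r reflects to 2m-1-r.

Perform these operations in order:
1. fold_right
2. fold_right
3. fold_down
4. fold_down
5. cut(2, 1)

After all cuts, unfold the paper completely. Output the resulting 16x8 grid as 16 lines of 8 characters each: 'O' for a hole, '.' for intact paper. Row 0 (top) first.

Op 1 fold_right: fold axis v@4; visible region now rows[0,16) x cols[4,8) = 16x4
Op 2 fold_right: fold axis v@6; visible region now rows[0,16) x cols[6,8) = 16x2
Op 3 fold_down: fold axis h@8; visible region now rows[8,16) x cols[6,8) = 8x2
Op 4 fold_down: fold axis h@12; visible region now rows[12,16) x cols[6,8) = 4x2
Op 5 cut(2, 1): punch at orig (14,7); cuts so far [(14, 7)]; region rows[12,16) x cols[6,8) = 4x2
Unfold 1 (reflect across h@12): 2 holes -> [(9, 7), (14, 7)]
Unfold 2 (reflect across h@8): 4 holes -> [(1, 7), (6, 7), (9, 7), (14, 7)]
Unfold 3 (reflect across v@6): 8 holes -> [(1, 4), (1, 7), (6, 4), (6, 7), (9, 4), (9, 7), (14, 4), (14, 7)]
Unfold 4 (reflect across v@4): 16 holes -> [(1, 0), (1, 3), (1, 4), (1, 7), (6, 0), (6, 3), (6, 4), (6, 7), (9, 0), (9, 3), (9, 4), (9, 7), (14, 0), (14, 3), (14, 4), (14, 7)]

Answer: ........
O..OO..O
........
........
........
........
O..OO..O
........
........
O..OO..O
........
........
........
........
O..OO..O
........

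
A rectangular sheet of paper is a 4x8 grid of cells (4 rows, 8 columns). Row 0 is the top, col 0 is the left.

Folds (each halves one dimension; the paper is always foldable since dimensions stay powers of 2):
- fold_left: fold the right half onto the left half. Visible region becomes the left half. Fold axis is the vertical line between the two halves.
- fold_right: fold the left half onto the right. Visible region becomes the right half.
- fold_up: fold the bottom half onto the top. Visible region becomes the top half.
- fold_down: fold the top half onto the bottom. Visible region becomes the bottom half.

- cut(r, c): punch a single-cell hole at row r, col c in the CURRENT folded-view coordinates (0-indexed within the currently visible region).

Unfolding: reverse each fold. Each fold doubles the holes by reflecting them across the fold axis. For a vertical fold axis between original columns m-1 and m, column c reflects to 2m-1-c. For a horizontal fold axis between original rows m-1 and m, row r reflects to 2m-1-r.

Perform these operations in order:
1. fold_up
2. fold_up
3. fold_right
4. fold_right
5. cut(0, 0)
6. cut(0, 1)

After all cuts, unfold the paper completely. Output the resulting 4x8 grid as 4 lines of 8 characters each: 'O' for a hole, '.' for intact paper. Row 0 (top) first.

Op 1 fold_up: fold axis h@2; visible region now rows[0,2) x cols[0,8) = 2x8
Op 2 fold_up: fold axis h@1; visible region now rows[0,1) x cols[0,8) = 1x8
Op 3 fold_right: fold axis v@4; visible region now rows[0,1) x cols[4,8) = 1x4
Op 4 fold_right: fold axis v@6; visible region now rows[0,1) x cols[6,8) = 1x2
Op 5 cut(0, 0): punch at orig (0,6); cuts so far [(0, 6)]; region rows[0,1) x cols[6,8) = 1x2
Op 6 cut(0, 1): punch at orig (0,7); cuts so far [(0, 6), (0, 7)]; region rows[0,1) x cols[6,8) = 1x2
Unfold 1 (reflect across v@6): 4 holes -> [(0, 4), (0, 5), (0, 6), (0, 7)]
Unfold 2 (reflect across v@4): 8 holes -> [(0, 0), (0, 1), (0, 2), (0, 3), (0, 4), (0, 5), (0, 6), (0, 7)]
Unfold 3 (reflect across h@1): 16 holes -> [(0, 0), (0, 1), (0, 2), (0, 3), (0, 4), (0, 5), (0, 6), (0, 7), (1, 0), (1, 1), (1, 2), (1, 3), (1, 4), (1, 5), (1, 6), (1, 7)]
Unfold 4 (reflect across h@2): 32 holes -> [(0, 0), (0, 1), (0, 2), (0, 3), (0, 4), (0, 5), (0, 6), (0, 7), (1, 0), (1, 1), (1, 2), (1, 3), (1, 4), (1, 5), (1, 6), (1, 7), (2, 0), (2, 1), (2, 2), (2, 3), (2, 4), (2, 5), (2, 6), (2, 7), (3, 0), (3, 1), (3, 2), (3, 3), (3, 4), (3, 5), (3, 6), (3, 7)]

Answer: OOOOOOOO
OOOOOOOO
OOOOOOOO
OOOOOOOO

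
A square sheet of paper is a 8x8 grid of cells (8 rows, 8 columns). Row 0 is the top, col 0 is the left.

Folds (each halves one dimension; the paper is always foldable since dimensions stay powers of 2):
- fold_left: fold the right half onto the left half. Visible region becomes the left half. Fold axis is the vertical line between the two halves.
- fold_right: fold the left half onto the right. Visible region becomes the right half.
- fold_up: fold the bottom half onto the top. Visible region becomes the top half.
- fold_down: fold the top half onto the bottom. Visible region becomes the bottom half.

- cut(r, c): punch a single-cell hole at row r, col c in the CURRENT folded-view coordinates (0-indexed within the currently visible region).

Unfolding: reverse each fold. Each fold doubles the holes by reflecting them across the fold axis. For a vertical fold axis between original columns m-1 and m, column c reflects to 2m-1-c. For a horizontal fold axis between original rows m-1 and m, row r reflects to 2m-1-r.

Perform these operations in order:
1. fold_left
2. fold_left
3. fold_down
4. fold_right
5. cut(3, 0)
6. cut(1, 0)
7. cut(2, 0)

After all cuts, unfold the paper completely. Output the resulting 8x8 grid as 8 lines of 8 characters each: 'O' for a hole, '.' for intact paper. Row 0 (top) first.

Op 1 fold_left: fold axis v@4; visible region now rows[0,8) x cols[0,4) = 8x4
Op 2 fold_left: fold axis v@2; visible region now rows[0,8) x cols[0,2) = 8x2
Op 3 fold_down: fold axis h@4; visible region now rows[4,8) x cols[0,2) = 4x2
Op 4 fold_right: fold axis v@1; visible region now rows[4,8) x cols[1,2) = 4x1
Op 5 cut(3, 0): punch at orig (7,1); cuts so far [(7, 1)]; region rows[4,8) x cols[1,2) = 4x1
Op 6 cut(1, 0): punch at orig (5,1); cuts so far [(5, 1), (7, 1)]; region rows[4,8) x cols[1,2) = 4x1
Op 7 cut(2, 0): punch at orig (6,1); cuts so far [(5, 1), (6, 1), (7, 1)]; region rows[4,8) x cols[1,2) = 4x1
Unfold 1 (reflect across v@1): 6 holes -> [(5, 0), (5, 1), (6, 0), (6, 1), (7, 0), (7, 1)]
Unfold 2 (reflect across h@4): 12 holes -> [(0, 0), (0, 1), (1, 0), (1, 1), (2, 0), (2, 1), (5, 0), (5, 1), (6, 0), (6, 1), (7, 0), (7, 1)]
Unfold 3 (reflect across v@2): 24 holes -> [(0, 0), (0, 1), (0, 2), (0, 3), (1, 0), (1, 1), (1, 2), (1, 3), (2, 0), (2, 1), (2, 2), (2, 3), (5, 0), (5, 1), (5, 2), (5, 3), (6, 0), (6, 1), (6, 2), (6, 3), (7, 0), (7, 1), (7, 2), (7, 3)]
Unfold 4 (reflect across v@4): 48 holes -> [(0, 0), (0, 1), (0, 2), (0, 3), (0, 4), (0, 5), (0, 6), (0, 7), (1, 0), (1, 1), (1, 2), (1, 3), (1, 4), (1, 5), (1, 6), (1, 7), (2, 0), (2, 1), (2, 2), (2, 3), (2, 4), (2, 5), (2, 6), (2, 7), (5, 0), (5, 1), (5, 2), (5, 3), (5, 4), (5, 5), (5, 6), (5, 7), (6, 0), (6, 1), (6, 2), (6, 3), (6, 4), (6, 5), (6, 6), (6, 7), (7, 0), (7, 1), (7, 2), (7, 3), (7, 4), (7, 5), (7, 6), (7, 7)]

Answer: OOOOOOOO
OOOOOOOO
OOOOOOOO
........
........
OOOOOOOO
OOOOOOOO
OOOOOOOO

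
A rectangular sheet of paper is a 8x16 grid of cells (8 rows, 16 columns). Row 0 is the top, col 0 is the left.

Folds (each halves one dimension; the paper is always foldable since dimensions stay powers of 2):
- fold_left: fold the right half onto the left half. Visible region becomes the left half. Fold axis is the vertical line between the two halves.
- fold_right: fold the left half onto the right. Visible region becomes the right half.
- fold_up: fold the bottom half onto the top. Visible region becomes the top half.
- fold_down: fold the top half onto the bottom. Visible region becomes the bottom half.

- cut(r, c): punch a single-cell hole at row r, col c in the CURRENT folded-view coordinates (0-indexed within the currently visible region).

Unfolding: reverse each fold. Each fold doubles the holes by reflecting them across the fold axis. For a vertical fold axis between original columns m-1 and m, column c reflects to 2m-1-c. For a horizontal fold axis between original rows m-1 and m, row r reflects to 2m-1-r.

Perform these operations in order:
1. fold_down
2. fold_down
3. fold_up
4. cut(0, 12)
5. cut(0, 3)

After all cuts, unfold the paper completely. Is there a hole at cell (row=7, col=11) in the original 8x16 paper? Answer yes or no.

Op 1 fold_down: fold axis h@4; visible region now rows[4,8) x cols[0,16) = 4x16
Op 2 fold_down: fold axis h@6; visible region now rows[6,8) x cols[0,16) = 2x16
Op 3 fold_up: fold axis h@7; visible region now rows[6,7) x cols[0,16) = 1x16
Op 4 cut(0, 12): punch at orig (6,12); cuts so far [(6, 12)]; region rows[6,7) x cols[0,16) = 1x16
Op 5 cut(0, 3): punch at orig (6,3); cuts so far [(6, 3), (6, 12)]; region rows[6,7) x cols[0,16) = 1x16
Unfold 1 (reflect across h@7): 4 holes -> [(6, 3), (6, 12), (7, 3), (7, 12)]
Unfold 2 (reflect across h@6): 8 holes -> [(4, 3), (4, 12), (5, 3), (5, 12), (6, 3), (6, 12), (7, 3), (7, 12)]
Unfold 3 (reflect across h@4): 16 holes -> [(0, 3), (0, 12), (1, 3), (1, 12), (2, 3), (2, 12), (3, 3), (3, 12), (4, 3), (4, 12), (5, 3), (5, 12), (6, 3), (6, 12), (7, 3), (7, 12)]
Holes: [(0, 3), (0, 12), (1, 3), (1, 12), (2, 3), (2, 12), (3, 3), (3, 12), (4, 3), (4, 12), (5, 3), (5, 12), (6, 3), (6, 12), (7, 3), (7, 12)]

Answer: no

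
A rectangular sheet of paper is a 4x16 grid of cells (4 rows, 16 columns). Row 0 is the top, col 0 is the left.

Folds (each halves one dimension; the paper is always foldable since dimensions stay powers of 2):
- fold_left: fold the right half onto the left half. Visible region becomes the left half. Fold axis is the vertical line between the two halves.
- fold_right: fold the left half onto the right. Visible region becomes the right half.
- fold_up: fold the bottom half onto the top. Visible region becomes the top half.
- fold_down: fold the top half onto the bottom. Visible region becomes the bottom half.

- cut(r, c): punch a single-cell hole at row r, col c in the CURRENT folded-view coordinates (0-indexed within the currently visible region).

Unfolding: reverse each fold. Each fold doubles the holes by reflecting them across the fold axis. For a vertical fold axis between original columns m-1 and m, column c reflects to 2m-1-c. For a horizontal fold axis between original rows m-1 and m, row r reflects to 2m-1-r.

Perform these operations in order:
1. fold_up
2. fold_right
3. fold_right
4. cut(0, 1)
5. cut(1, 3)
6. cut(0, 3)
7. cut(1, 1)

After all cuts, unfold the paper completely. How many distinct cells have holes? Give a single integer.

Answer: 32

Derivation:
Op 1 fold_up: fold axis h@2; visible region now rows[0,2) x cols[0,16) = 2x16
Op 2 fold_right: fold axis v@8; visible region now rows[0,2) x cols[8,16) = 2x8
Op 3 fold_right: fold axis v@12; visible region now rows[0,2) x cols[12,16) = 2x4
Op 4 cut(0, 1): punch at orig (0,13); cuts so far [(0, 13)]; region rows[0,2) x cols[12,16) = 2x4
Op 5 cut(1, 3): punch at orig (1,15); cuts so far [(0, 13), (1, 15)]; region rows[0,2) x cols[12,16) = 2x4
Op 6 cut(0, 3): punch at orig (0,15); cuts so far [(0, 13), (0, 15), (1, 15)]; region rows[0,2) x cols[12,16) = 2x4
Op 7 cut(1, 1): punch at orig (1,13); cuts so far [(0, 13), (0, 15), (1, 13), (1, 15)]; region rows[0,2) x cols[12,16) = 2x4
Unfold 1 (reflect across v@12): 8 holes -> [(0, 8), (0, 10), (0, 13), (0, 15), (1, 8), (1, 10), (1, 13), (1, 15)]
Unfold 2 (reflect across v@8): 16 holes -> [(0, 0), (0, 2), (0, 5), (0, 7), (0, 8), (0, 10), (0, 13), (0, 15), (1, 0), (1, 2), (1, 5), (1, 7), (1, 8), (1, 10), (1, 13), (1, 15)]
Unfold 3 (reflect across h@2): 32 holes -> [(0, 0), (0, 2), (0, 5), (0, 7), (0, 8), (0, 10), (0, 13), (0, 15), (1, 0), (1, 2), (1, 5), (1, 7), (1, 8), (1, 10), (1, 13), (1, 15), (2, 0), (2, 2), (2, 5), (2, 7), (2, 8), (2, 10), (2, 13), (2, 15), (3, 0), (3, 2), (3, 5), (3, 7), (3, 8), (3, 10), (3, 13), (3, 15)]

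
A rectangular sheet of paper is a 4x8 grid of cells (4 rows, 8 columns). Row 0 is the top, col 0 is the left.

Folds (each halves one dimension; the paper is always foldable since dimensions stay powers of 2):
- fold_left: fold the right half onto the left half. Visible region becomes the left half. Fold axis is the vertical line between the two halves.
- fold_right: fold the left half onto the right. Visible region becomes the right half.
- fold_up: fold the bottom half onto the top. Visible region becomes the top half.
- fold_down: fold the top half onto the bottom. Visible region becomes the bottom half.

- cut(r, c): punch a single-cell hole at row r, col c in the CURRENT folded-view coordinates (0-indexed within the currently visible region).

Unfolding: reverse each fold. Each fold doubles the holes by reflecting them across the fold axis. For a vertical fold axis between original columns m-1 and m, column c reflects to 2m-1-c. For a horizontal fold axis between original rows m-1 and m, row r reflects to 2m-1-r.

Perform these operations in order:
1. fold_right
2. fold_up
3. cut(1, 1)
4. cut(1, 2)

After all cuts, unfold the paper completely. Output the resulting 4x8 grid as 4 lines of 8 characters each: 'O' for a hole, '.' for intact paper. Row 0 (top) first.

Op 1 fold_right: fold axis v@4; visible region now rows[0,4) x cols[4,8) = 4x4
Op 2 fold_up: fold axis h@2; visible region now rows[0,2) x cols[4,8) = 2x4
Op 3 cut(1, 1): punch at orig (1,5); cuts so far [(1, 5)]; region rows[0,2) x cols[4,8) = 2x4
Op 4 cut(1, 2): punch at orig (1,6); cuts so far [(1, 5), (1, 6)]; region rows[0,2) x cols[4,8) = 2x4
Unfold 1 (reflect across h@2): 4 holes -> [(1, 5), (1, 6), (2, 5), (2, 6)]
Unfold 2 (reflect across v@4): 8 holes -> [(1, 1), (1, 2), (1, 5), (1, 6), (2, 1), (2, 2), (2, 5), (2, 6)]

Answer: ........
.OO..OO.
.OO..OO.
........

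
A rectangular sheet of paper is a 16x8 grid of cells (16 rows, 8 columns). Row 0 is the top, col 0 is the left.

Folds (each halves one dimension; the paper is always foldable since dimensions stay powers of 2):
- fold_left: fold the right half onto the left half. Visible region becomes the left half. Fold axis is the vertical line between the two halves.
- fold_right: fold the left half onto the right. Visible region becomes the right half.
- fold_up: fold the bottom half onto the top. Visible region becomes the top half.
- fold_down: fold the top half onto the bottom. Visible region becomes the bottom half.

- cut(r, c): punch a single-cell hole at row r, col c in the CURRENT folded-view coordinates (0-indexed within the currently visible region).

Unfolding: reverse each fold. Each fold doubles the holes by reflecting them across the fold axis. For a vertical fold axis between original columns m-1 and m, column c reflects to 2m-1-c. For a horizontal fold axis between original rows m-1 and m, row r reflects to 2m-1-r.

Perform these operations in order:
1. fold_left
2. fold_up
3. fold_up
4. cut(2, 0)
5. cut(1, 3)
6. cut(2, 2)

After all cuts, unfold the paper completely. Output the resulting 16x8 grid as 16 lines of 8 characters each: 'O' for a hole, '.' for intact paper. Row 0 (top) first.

Op 1 fold_left: fold axis v@4; visible region now rows[0,16) x cols[0,4) = 16x4
Op 2 fold_up: fold axis h@8; visible region now rows[0,8) x cols[0,4) = 8x4
Op 3 fold_up: fold axis h@4; visible region now rows[0,4) x cols[0,4) = 4x4
Op 4 cut(2, 0): punch at orig (2,0); cuts so far [(2, 0)]; region rows[0,4) x cols[0,4) = 4x4
Op 5 cut(1, 3): punch at orig (1,3); cuts so far [(1, 3), (2, 0)]; region rows[0,4) x cols[0,4) = 4x4
Op 6 cut(2, 2): punch at orig (2,2); cuts so far [(1, 3), (2, 0), (2, 2)]; region rows[0,4) x cols[0,4) = 4x4
Unfold 1 (reflect across h@4): 6 holes -> [(1, 3), (2, 0), (2, 2), (5, 0), (5, 2), (6, 3)]
Unfold 2 (reflect across h@8): 12 holes -> [(1, 3), (2, 0), (2, 2), (5, 0), (5, 2), (6, 3), (9, 3), (10, 0), (10, 2), (13, 0), (13, 2), (14, 3)]
Unfold 3 (reflect across v@4): 24 holes -> [(1, 3), (1, 4), (2, 0), (2, 2), (2, 5), (2, 7), (5, 0), (5, 2), (5, 5), (5, 7), (6, 3), (6, 4), (9, 3), (9, 4), (10, 0), (10, 2), (10, 5), (10, 7), (13, 0), (13, 2), (13, 5), (13, 7), (14, 3), (14, 4)]

Answer: ........
...OO...
O.O..O.O
........
........
O.O..O.O
...OO...
........
........
...OO...
O.O..O.O
........
........
O.O..O.O
...OO...
........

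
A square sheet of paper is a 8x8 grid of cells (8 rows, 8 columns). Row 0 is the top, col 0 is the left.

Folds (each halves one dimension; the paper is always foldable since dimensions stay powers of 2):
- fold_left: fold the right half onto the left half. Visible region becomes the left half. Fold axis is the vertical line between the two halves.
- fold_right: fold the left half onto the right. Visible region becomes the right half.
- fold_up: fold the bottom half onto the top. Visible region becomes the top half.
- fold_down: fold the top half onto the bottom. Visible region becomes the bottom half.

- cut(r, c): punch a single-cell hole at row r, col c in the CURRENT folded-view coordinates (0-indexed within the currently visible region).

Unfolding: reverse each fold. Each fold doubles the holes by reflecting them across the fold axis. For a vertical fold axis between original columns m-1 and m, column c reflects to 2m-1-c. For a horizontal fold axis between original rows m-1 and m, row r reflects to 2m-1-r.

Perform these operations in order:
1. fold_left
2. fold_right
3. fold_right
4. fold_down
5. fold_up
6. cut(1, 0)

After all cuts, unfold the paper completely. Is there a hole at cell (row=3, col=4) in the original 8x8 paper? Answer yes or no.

Answer: no

Derivation:
Op 1 fold_left: fold axis v@4; visible region now rows[0,8) x cols[0,4) = 8x4
Op 2 fold_right: fold axis v@2; visible region now rows[0,8) x cols[2,4) = 8x2
Op 3 fold_right: fold axis v@3; visible region now rows[0,8) x cols[3,4) = 8x1
Op 4 fold_down: fold axis h@4; visible region now rows[4,8) x cols[3,4) = 4x1
Op 5 fold_up: fold axis h@6; visible region now rows[4,6) x cols[3,4) = 2x1
Op 6 cut(1, 0): punch at orig (5,3); cuts so far [(5, 3)]; region rows[4,6) x cols[3,4) = 2x1
Unfold 1 (reflect across h@6): 2 holes -> [(5, 3), (6, 3)]
Unfold 2 (reflect across h@4): 4 holes -> [(1, 3), (2, 3), (5, 3), (6, 3)]
Unfold 3 (reflect across v@3): 8 holes -> [(1, 2), (1, 3), (2, 2), (2, 3), (5, 2), (5, 3), (6, 2), (6, 3)]
Unfold 4 (reflect across v@2): 16 holes -> [(1, 0), (1, 1), (1, 2), (1, 3), (2, 0), (2, 1), (2, 2), (2, 3), (5, 0), (5, 1), (5, 2), (5, 3), (6, 0), (6, 1), (6, 2), (6, 3)]
Unfold 5 (reflect across v@4): 32 holes -> [(1, 0), (1, 1), (1, 2), (1, 3), (1, 4), (1, 5), (1, 6), (1, 7), (2, 0), (2, 1), (2, 2), (2, 3), (2, 4), (2, 5), (2, 6), (2, 7), (5, 0), (5, 1), (5, 2), (5, 3), (5, 4), (5, 5), (5, 6), (5, 7), (6, 0), (6, 1), (6, 2), (6, 3), (6, 4), (6, 5), (6, 6), (6, 7)]
Holes: [(1, 0), (1, 1), (1, 2), (1, 3), (1, 4), (1, 5), (1, 6), (1, 7), (2, 0), (2, 1), (2, 2), (2, 3), (2, 4), (2, 5), (2, 6), (2, 7), (5, 0), (5, 1), (5, 2), (5, 3), (5, 4), (5, 5), (5, 6), (5, 7), (6, 0), (6, 1), (6, 2), (6, 3), (6, 4), (6, 5), (6, 6), (6, 7)]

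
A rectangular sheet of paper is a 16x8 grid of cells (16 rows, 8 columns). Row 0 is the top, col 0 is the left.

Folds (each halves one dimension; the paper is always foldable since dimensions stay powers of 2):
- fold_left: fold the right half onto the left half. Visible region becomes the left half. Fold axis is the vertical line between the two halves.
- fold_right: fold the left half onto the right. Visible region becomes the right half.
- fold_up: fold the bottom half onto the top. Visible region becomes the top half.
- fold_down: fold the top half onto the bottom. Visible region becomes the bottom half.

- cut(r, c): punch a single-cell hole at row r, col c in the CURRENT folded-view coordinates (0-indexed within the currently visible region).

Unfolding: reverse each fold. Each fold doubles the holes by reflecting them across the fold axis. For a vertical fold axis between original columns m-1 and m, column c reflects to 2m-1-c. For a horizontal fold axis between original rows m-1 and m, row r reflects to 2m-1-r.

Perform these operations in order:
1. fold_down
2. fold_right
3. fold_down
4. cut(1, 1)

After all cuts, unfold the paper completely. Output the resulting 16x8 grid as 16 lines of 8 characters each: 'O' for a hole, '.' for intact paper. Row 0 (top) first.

Answer: ........
........
..O..O..
........
........
..O..O..
........
........
........
........
..O..O..
........
........
..O..O..
........
........

Derivation:
Op 1 fold_down: fold axis h@8; visible region now rows[8,16) x cols[0,8) = 8x8
Op 2 fold_right: fold axis v@4; visible region now rows[8,16) x cols[4,8) = 8x4
Op 3 fold_down: fold axis h@12; visible region now rows[12,16) x cols[4,8) = 4x4
Op 4 cut(1, 1): punch at orig (13,5); cuts so far [(13, 5)]; region rows[12,16) x cols[4,8) = 4x4
Unfold 1 (reflect across h@12): 2 holes -> [(10, 5), (13, 5)]
Unfold 2 (reflect across v@4): 4 holes -> [(10, 2), (10, 5), (13, 2), (13, 5)]
Unfold 3 (reflect across h@8): 8 holes -> [(2, 2), (2, 5), (5, 2), (5, 5), (10, 2), (10, 5), (13, 2), (13, 5)]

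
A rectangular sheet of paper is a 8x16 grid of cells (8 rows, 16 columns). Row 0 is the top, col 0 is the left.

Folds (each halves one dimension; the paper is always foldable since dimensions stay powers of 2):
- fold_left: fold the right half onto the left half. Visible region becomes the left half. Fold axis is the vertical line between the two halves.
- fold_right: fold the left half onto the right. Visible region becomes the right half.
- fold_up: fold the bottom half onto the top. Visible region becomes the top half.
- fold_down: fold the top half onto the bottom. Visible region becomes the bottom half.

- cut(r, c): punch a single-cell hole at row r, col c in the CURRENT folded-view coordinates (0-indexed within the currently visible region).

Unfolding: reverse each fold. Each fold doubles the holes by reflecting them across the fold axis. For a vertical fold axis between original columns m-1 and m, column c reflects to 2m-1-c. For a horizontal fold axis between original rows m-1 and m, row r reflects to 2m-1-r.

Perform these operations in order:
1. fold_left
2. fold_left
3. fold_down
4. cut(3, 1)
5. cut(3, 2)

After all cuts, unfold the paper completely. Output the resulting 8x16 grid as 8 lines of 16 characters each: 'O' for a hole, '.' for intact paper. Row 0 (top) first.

Answer: .OO..OO..OO..OO.
................
................
................
................
................
................
.OO..OO..OO..OO.

Derivation:
Op 1 fold_left: fold axis v@8; visible region now rows[0,8) x cols[0,8) = 8x8
Op 2 fold_left: fold axis v@4; visible region now rows[0,8) x cols[0,4) = 8x4
Op 3 fold_down: fold axis h@4; visible region now rows[4,8) x cols[0,4) = 4x4
Op 4 cut(3, 1): punch at orig (7,1); cuts so far [(7, 1)]; region rows[4,8) x cols[0,4) = 4x4
Op 5 cut(3, 2): punch at orig (7,2); cuts so far [(7, 1), (7, 2)]; region rows[4,8) x cols[0,4) = 4x4
Unfold 1 (reflect across h@4): 4 holes -> [(0, 1), (0, 2), (7, 1), (7, 2)]
Unfold 2 (reflect across v@4): 8 holes -> [(0, 1), (0, 2), (0, 5), (0, 6), (7, 1), (7, 2), (7, 5), (7, 6)]
Unfold 3 (reflect across v@8): 16 holes -> [(0, 1), (0, 2), (0, 5), (0, 6), (0, 9), (0, 10), (0, 13), (0, 14), (7, 1), (7, 2), (7, 5), (7, 6), (7, 9), (7, 10), (7, 13), (7, 14)]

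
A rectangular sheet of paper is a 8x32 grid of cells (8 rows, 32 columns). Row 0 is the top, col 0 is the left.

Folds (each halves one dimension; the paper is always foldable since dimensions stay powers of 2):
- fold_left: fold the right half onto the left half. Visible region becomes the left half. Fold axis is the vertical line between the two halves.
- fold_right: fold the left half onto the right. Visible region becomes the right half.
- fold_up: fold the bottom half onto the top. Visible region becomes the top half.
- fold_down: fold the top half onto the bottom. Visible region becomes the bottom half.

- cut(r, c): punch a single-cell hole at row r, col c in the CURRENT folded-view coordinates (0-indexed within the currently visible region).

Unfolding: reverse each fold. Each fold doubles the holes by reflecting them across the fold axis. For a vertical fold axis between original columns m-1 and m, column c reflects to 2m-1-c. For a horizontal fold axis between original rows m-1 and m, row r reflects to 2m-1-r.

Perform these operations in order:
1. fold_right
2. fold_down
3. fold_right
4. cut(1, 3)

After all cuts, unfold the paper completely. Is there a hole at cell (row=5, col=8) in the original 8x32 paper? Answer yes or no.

Answer: no

Derivation:
Op 1 fold_right: fold axis v@16; visible region now rows[0,8) x cols[16,32) = 8x16
Op 2 fold_down: fold axis h@4; visible region now rows[4,8) x cols[16,32) = 4x16
Op 3 fold_right: fold axis v@24; visible region now rows[4,8) x cols[24,32) = 4x8
Op 4 cut(1, 3): punch at orig (5,27); cuts so far [(5, 27)]; region rows[4,8) x cols[24,32) = 4x8
Unfold 1 (reflect across v@24): 2 holes -> [(5, 20), (5, 27)]
Unfold 2 (reflect across h@4): 4 holes -> [(2, 20), (2, 27), (5, 20), (5, 27)]
Unfold 3 (reflect across v@16): 8 holes -> [(2, 4), (2, 11), (2, 20), (2, 27), (5, 4), (5, 11), (5, 20), (5, 27)]
Holes: [(2, 4), (2, 11), (2, 20), (2, 27), (5, 4), (5, 11), (5, 20), (5, 27)]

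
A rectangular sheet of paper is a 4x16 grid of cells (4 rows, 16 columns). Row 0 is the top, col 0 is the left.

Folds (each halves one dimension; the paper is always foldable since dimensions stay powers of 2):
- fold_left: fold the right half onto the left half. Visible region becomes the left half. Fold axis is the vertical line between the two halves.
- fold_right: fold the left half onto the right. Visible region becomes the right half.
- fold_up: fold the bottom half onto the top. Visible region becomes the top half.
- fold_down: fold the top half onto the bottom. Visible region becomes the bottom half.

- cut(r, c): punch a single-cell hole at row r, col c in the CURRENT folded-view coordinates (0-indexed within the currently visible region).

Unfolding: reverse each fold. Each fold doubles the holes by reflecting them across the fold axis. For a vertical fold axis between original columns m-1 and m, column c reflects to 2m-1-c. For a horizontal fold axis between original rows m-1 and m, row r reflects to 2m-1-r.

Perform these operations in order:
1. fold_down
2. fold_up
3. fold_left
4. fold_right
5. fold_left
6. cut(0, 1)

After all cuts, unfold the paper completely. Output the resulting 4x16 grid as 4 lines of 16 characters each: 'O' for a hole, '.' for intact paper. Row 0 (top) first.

Op 1 fold_down: fold axis h@2; visible region now rows[2,4) x cols[0,16) = 2x16
Op 2 fold_up: fold axis h@3; visible region now rows[2,3) x cols[0,16) = 1x16
Op 3 fold_left: fold axis v@8; visible region now rows[2,3) x cols[0,8) = 1x8
Op 4 fold_right: fold axis v@4; visible region now rows[2,3) x cols[4,8) = 1x4
Op 5 fold_left: fold axis v@6; visible region now rows[2,3) x cols[4,6) = 1x2
Op 6 cut(0, 1): punch at orig (2,5); cuts so far [(2, 5)]; region rows[2,3) x cols[4,6) = 1x2
Unfold 1 (reflect across v@6): 2 holes -> [(2, 5), (2, 6)]
Unfold 2 (reflect across v@4): 4 holes -> [(2, 1), (2, 2), (2, 5), (2, 6)]
Unfold 3 (reflect across v@8): 8 holes -> [(2, 1), (2, 2), (2, 5), (2, 6), (2, 9), (2, 10), (2, 13), (2, 14)]
Unfold 4 (reflect across h@3): 16 holes -> [(2, 1), (2, 2), (2, 5), (2, 6), (2, 9), (2, 10), (2, 13), (2, 14), (3, 1), (3, 2), (3, 5), (3, 6), (3, 9), (3, 10), (3, 13), (3, 14)]
Unfold 5 (reflect across h@2): 32 holes -> [(0, 1), (0, 2), (0, 5), (0, 6), (0, 9), (0, 10), (0, 13), (0, 14), (1, 1), (1, 2), (1, 5), (1, 6), (1, 9), (1, 10), (1, 13), (1, 14), (2, 1), (2, 2), (2, 5), (2, 6), (2, 9), (2, 10), (2, 13), (2, 14), (3, 1), (3, 2), (3, 5), (3, 6), (3, 9), (3, 10), (3, 13), (3, 14)]

Answer: .OO..OO..OO..OO.
.OO..OO..OO..OO.
.OO..OO..OO..OO.
.OO..OO..OO..OO.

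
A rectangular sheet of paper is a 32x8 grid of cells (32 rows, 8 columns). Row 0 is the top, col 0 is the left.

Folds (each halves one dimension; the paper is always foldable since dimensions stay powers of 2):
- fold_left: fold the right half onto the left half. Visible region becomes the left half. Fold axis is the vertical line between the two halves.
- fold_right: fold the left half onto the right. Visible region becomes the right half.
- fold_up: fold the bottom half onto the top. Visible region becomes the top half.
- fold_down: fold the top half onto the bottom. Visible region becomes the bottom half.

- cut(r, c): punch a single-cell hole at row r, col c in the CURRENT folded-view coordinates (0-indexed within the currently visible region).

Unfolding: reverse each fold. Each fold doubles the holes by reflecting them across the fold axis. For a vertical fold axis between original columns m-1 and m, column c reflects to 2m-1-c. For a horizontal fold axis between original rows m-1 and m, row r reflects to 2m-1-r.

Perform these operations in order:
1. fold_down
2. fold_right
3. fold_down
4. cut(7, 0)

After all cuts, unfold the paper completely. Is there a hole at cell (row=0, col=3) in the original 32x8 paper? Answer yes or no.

Op 1 fold_down: fold axis h@16; visible region now rows[16,32) x cols[0,8) = 16x8
Op 2 fold_right: fold axis v@4; visible region now rows[16,32) x cols[4,8) = 16x4
Op 3 fold_down: fold axis h@24; visible region now rows[24,32) x cols[4,8) = 8x4
Op 4 cut(7, 0): punch at orig (31,4); cuts so far [(31, 4)]; region rows[24,32) x cols[4,8) = 8x4
Unfold 1 (reflect across h@24): 2 holes -> [(16, 4), (31, 4)]
Unfold 2 (reflect across v@4): 4 holes -> [(16, 3), (16, 4), (31, 3), (31, 4)]
Unfold 3 (reflect across h@16): 8 holes -> [(0, 3), (0, 4), (15, 3), (15, 4), (16, 3), (16, 4), (31, 3), (31, 4)]
Holes: [(0, 3), (0, 4), (15, 3), (15, 4), (16, 3), (16, 4), (31, 3), (31, 4)]

Answer: yes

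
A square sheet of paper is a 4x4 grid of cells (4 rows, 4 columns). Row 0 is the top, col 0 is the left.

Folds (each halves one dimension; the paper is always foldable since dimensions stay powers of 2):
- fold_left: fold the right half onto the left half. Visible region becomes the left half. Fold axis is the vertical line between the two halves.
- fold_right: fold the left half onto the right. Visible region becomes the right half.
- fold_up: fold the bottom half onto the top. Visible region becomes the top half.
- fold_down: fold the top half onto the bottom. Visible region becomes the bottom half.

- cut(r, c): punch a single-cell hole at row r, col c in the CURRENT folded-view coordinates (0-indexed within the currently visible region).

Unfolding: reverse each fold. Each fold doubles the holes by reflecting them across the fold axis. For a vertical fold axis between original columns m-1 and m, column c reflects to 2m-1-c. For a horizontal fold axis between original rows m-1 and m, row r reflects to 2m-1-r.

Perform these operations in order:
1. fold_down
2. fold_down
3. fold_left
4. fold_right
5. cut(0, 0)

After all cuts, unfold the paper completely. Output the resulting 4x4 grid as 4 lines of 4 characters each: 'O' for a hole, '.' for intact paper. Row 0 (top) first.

Op 1 fold_down: fold axis h@2; visible region now rows[2,4) x cols[0,4) = 2x4
Op 2 fold_down: fold axis h@3; visible region now rows[3,4) x cols[0,4) = 1x4
Op 3 fold_left: fold axis v@2; visible region now rows[3,4) x cols[0,2) = 1x2
Op 4 fold_right: fold axis v@1; visible region now rows[3,4) x cols[1,2) = 1x1
Op 5 cut(0, 0): punch at orig (3,1); cuts so far [(3, 1)]; region rows[3,4) x cols[1,2) = 1x1
Unfold 1 (reflect across v@1): 2 holes -> [(3, 0), (3, 1)]
Unfold 2 (reflect across v@2): 4 holes -> [(3, 0), (3, 1), (3, 2), (3, 3)]
Unfold 3 (reflect across h@3): 8 holes -> [(2, 0), (2, 1), (2, 2), (2, 3), (3, 0), (3, 1), (3, 2), (3, 3)]
Unfold 4 (reflect across h@2): 16 holes -> [(0, 0), (0, 1), (0, 2), (0, 3), (1, 0), (1, 1), (1, 2), (1, 3), (2, 0), (2, 1), (2, 2), (2, 3), (3, 0), (3, 1), (3, 2), (3, 3)]

Answer: OOOO
OOOO
OOOO
OOOO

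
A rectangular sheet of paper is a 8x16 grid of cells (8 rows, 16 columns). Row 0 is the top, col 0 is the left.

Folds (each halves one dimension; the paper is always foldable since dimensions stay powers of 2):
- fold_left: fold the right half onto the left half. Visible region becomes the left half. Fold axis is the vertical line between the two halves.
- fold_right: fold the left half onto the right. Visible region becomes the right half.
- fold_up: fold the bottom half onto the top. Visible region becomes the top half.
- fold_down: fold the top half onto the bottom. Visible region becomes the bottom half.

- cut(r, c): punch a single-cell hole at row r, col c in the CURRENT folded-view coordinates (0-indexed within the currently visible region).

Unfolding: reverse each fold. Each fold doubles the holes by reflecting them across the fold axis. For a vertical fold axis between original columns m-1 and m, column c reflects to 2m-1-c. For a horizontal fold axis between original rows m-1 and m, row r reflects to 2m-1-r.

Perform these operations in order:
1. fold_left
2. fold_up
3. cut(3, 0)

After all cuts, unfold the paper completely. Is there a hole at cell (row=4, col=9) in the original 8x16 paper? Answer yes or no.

Answer: no

Derivation:
Op 1 fold_left: fold axis v@8; visible region now rows[0,8) x cols[0,8) = 8x8
Op 2 fold_up: fold axis h@4; visible region now rows[0,4) x cols[0,8) = 4x8
Op 3 cut(3, 0): punch at orig (3,0); cuts so far [(3, 0)]; region rows[0,4) x cols[0,8) = 4x8
Unfold 1 (reflect across h@4): 2 holes -> [(3, 0), (4, 0)]
Unfold 2 (reflect across v@8): 4 holes -> [(3, 0), (3, 15), (4, 0), (4, 15)]
Holes: [(3, 0), (3, 15), (4, 0), (4, 15)]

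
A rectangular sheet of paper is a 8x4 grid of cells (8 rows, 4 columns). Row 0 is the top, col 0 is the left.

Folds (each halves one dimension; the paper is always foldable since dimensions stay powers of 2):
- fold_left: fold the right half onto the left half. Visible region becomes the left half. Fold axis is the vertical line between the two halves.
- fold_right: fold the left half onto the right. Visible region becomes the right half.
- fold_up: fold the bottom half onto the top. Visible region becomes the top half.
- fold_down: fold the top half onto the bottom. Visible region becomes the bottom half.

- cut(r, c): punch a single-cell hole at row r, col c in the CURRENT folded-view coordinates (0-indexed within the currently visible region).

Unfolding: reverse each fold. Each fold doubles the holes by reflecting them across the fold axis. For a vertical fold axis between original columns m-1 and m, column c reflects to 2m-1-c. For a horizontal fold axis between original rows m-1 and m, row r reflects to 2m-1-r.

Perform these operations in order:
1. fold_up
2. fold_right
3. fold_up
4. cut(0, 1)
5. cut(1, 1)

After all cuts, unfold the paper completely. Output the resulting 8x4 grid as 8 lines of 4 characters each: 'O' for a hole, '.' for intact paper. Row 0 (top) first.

Answer: O..O
O..O
O..O
O..O
O..O
O..O
O..O
O..O

Derivation:
Op 1 fold_up: fold axis h@4; visible region now rows[0,4) x cols[0,4) = 4x4
Op 2 fold_right: fold axis v@2; visible region now rows[0,4) x cols[2,4) = 4x2
Op 3 fold_up: fold axis h@2; visible region now rows[0,2) x cols[2,4) = 2x2
Op 4 cut(0, 1): punch at orig (0,3); cuts so far [(0, 3)]; region rows[0,2) x cols[2,4) = 2x2
Op 5 cut(1, 1): punch at orig (1,3); cuts so far [(0, 3), (1, 3)]; region rows[0,2) x cols[2,4) = 2x2
Unfold 1 (reflect across h@2): 4 holes -> [(0, 3), (1, 3), (2, 3), (3, 3)]
Unfold 2 (reflect across v@2): 8 holes -> [(0, 0), (0, 3), (1, 0), (1, 3), (2, 0), (2, 3), (3, 0), (3, 3)]
Unfold 3 (reflect across h@4): 16 holes -> [(0, 0), (0, 3), (1, 0), (1, 3), (2, 0), (2, 3), (3, 0), (3, 3), (4, 0), (4, 3), (5, 0), (5, 3), (6, 0), (6, 3), (7, 0), (7, 3)]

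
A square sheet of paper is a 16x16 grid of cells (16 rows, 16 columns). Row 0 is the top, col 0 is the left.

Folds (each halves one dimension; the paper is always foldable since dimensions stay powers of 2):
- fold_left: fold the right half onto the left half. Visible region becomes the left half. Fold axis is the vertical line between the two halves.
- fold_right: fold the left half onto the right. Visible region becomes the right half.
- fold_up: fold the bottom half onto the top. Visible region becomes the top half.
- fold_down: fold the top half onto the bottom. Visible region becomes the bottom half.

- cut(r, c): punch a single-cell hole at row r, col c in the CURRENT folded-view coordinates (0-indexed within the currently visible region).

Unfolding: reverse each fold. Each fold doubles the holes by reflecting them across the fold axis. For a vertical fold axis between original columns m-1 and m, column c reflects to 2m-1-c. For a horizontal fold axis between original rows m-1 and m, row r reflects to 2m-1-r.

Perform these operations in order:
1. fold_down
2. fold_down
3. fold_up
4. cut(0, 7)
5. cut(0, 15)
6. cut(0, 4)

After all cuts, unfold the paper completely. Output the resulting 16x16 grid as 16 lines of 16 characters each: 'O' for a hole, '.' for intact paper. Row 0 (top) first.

Op 1 fold_down: fold axis h@8; visible region now rows[8,16) x cols[0,16) = 8x16
Op 2 fold_down: fold axis h@12; visible region now rows[12,16) x cols[0,16) = 4x16
Op 3 fold_up: fold axis h@14; visible region now rows[12,14) x cols[0,16) = 2x16
Op 4 cut(0, 7): punch at orig (12,7); cuts so far [(12, 7)]; region rows[12,14) x cols[0,16) = 2x16
Op 5 cut(0, 15): punch at orig (12,15); cuts so far [(12, 7), (12, 15)]; region rows[12,14) x cols[0,16) = 2x16
Op 6 cut(0, 4): punch at orig (12,4); cuts so far [(12, 4), (12, 7), (12, 15)]; region rows[12,14) x cols[0,16) = 2x16
Unfold 1 (reflect across h@14): 6 holes -> [(12, 4), (12, 7), (12, 15), (15, 4), (15, 7), (15, 15)]
Unfold 2 (reflect across h@12): 12 holes -> [(8, 4), (8, 7), (8, 15), (11, 4), (11, 7), (11, 15), (12, 4), (12, 7), (12, 15), (15, 4), (15, 7), (15, 15)]
Unfold 3 (reflect across h@8): 24 holes -> [(0, 4), (0, 7), (0, 15), (3, 4), (3, 7), (3, 15), (4, 4), (4, 7), (4, 15), (7, 4), (7, 7), (7, 15), (8, 4), (8, 7), (8, 15), (11, 4), (11, 7), (11, 15), (12, 4), (12, 7), (12, 15), (15, 4), (15, 7), (15, 15)]

Answer: ....O..O.......O
................
................
....O..O.......O
....O..O.......O
................
................
....O..O.......O
....O..O.......O
................
................
....O..O.......O
....O..O.......O
................
................
....O..O.......O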